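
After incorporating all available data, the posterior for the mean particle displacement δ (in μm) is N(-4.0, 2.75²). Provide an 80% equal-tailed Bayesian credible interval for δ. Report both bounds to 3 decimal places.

[-7.524, -0.476]

The posterior is symmetric, so the 80% equal-tailed interval is δ = -4.0 ± z·2.75 with z = 1.282.
Half-width: 1.282 × 2.75 = 3.524.
-4.0 − 3.524 = -7.524; -4.0 + 3.524 = -0.476.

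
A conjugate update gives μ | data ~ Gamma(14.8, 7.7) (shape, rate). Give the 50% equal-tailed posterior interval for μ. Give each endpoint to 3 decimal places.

Posterior: Gamma(shape 14.8, rate 7.7).
Equal-tailed 50% interval: Gamma(14.8, 7.7) quantiles at 0.25 and 0.75.
Posterior mean ≈ 1.922, SD ≈ 0.500; a Normal approximation gives roughly [1.585, 2.259].
Exact: lower = 1.566; upper = 2.231.

[1.566, 2.231]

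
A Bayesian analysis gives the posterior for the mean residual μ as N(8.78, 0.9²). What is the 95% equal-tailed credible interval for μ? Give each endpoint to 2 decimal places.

[7.02, 10.54]

The posterior is symmetric, so the 95% equal-tailed interval is μ = 8.78 ± z·0.9 with z = 1.960.
Half-width: 1.960 × 0.9 = 1.76.
8.78 − 1.76 = 7.02; 8.78 + 1.76 = 10.54.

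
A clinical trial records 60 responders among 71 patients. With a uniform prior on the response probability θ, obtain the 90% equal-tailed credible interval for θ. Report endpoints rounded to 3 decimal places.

Posterior: Beta(1+60, 1+11) = Beta(61, 12).
Equal-tailed 90% interval: the 0.05 and 0.95 quantiles of Beta(61, 12).
Posterior mean ≈ 0.836, SD ≈ 0.043; a Normal approximation gives roughly [0.765, 0.906].
Exact: F⁻¹(0.05) = 0.760; F⁻¹(0.95) = 0.901.

[0.760, 0.901]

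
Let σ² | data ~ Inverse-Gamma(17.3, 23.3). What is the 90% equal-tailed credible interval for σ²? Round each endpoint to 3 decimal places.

Inverse-Gamma(17.3, 23.3) quantiles: F⁻¹(0.05) and F⁻¹(0.95).
Equivalently, 1/σ² ~ Gamma(17.3, rate = 23.3); invert its 0.95 and 0.05 quantiles.
Posterior mean ≈ 1.429, SD ≈ 0.365; a Normal approximation gives roughly [0.828, 2.031].
Exact: lower = 0.945; upper = 2.104.

[0.945, 2.104]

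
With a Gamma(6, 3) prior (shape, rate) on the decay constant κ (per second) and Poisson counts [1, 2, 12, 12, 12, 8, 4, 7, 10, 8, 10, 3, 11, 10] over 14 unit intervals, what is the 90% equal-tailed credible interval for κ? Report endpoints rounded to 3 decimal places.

[5.816, 7.898]

Posterior: Gamma(6+110, 3+14) = Gamma(116, 17) (shape, rate).
Equal-tailed 90% interval: Gamma(116, 17) quantiles at 0.05 and 0.95.
Posterior mean ≈ 6.824, SD ≈ 0.634; a Normal approximation gives roughly [5.781, 7.866].
Exact: lower = 5.816; upper = 7.898.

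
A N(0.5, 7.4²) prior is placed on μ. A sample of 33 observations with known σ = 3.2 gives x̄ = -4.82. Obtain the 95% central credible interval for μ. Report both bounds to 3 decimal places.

Posterior precision = 1/7.4² + 33/3.2² = 0.0183 + 3.2227 = 3.2409, so posterior SD = 0.5555.
Posterior mean = (0.5/7.4² + 33·-4.82/3.2²) / 3.2409 = -4.7900.
Interval: -4.7900 ± 1.960 × 0.5555 → [-5.879, -3.701].

[-5.879, -3.701]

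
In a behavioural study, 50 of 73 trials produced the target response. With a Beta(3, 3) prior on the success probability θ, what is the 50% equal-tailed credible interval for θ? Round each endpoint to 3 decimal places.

Posterior: Beta(3+50, 3+23) = Beta(53, 26).
Equal-tailed 50% interval: the 0.25 and 0.75 quantiles of Beta(53, 26).
Posterior mean ≈ 0.671, SD ≈ 0.053; a Normal approximation gives roughly [0.635, 0.706].
Exact: F⁻¹(0.25) = 0.636; F⁻¹(0.75) = 0.707.

[0.636, 0.707]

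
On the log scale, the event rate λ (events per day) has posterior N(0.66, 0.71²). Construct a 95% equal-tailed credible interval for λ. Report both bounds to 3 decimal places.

[0.481, 7.780]

On the log scale the 95% interval is 0.66 ± 1.960 × 0.71 = [-0.7316, 2.0516].
Exponentiate: [e^-0.7316, e^2.0516] = [0.481, 7.780].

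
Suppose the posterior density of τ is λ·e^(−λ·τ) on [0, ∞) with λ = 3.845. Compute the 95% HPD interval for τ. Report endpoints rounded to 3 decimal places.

[0.000, 0.779]

The exponential density is strictly decreasing on [0, ∞), so the HPD interval is anchored at 0: [0, q] with P(τ ≤ q) = 0.95.
q = −ln(1 − 0.95) / 3.845 = 2.9957 / 3.845 = 0.779.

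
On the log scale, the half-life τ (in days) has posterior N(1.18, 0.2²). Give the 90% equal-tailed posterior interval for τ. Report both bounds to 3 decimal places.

[2.342, 4.522]

On the log scale the 90% interval is 1.18 ± 1.645 × 0.2 = [0.8510, 1.5090].
Exponentiate: [e^0.8510, e^1.5090] = [2.342, 4.522].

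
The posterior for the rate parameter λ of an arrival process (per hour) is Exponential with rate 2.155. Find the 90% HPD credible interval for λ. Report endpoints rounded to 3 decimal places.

[0.000, 1.068]

The exponential density is strictly decreasing on [0, ∞), so the HPD interval is anchored at 0: [0, q] with P(λ ≤ q) = 0.90.
q = −ln(1 − 0.90) / 2.155 = 2.3026 / 2.155 = 1.068.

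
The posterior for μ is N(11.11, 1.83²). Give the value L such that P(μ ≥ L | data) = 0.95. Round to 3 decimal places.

Need L with P(μ ≥ L) = 0.95: L = 11.11 − z_{0.05}·1.83.
z = 1.645; L = 11.11 − 1.645 × 1.83 = 8.100.

8.100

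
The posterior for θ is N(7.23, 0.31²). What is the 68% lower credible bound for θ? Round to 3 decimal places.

Need L with P(θ ≥ L) = 0.68: L = 7.23 − z_{0.32}·0.31.
z = 0.468; L = 7.23 − 0.468 × 0.31 = 7.085.

7.085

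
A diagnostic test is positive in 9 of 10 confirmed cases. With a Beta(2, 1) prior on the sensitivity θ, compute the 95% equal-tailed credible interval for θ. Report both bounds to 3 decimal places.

Posterior: Beta(2+9, 1+1) = Beta(11, 2).
Equal-tailed 95% interval: the 0.025 and 0.975 quantiles of Beta(11, 2).
Posterior mean ≈ 0.846, SD ≈ 0.096; a Normal approximation gives roughly [0.657, 1.035].
Exact: F⁻¹(0.025) = 0.615; F⁻¹(0.975) = 0.979.

[0.615, 0.979]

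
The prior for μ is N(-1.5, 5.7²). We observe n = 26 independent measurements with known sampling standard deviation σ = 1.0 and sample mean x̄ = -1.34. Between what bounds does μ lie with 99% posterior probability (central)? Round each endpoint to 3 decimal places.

Posterior precision = 1/5.7² + 26/1.0² = 0.0308 + 26.0000 = 26.0308, so posterior SD = 0.1960.
Posterior mean = (-1.5/5.7² + 26·-1.34/1.0²) / 26.0308 = -1.3402.
Interval: -1.3402 ± 2.576 × 0.1960 → [-1.845, -0.835].

[-1.845, -0.835]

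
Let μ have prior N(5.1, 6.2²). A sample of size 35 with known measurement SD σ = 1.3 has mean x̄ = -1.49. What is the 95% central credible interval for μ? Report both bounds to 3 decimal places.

Posterior precision = 1/6.2² + 35/1.3² = 0.0260 + 20.7101 = 20.7361, so posterior SD = 0.2196.
Posterior mean = (5.1/6.2² + 35·-1.49/1.3²) / 20.7361 = -1.4817.
Interval: -1.4817 ± 1.960 × 0.2196 → [-1.912, -1.051].

[-1.912, -1.051]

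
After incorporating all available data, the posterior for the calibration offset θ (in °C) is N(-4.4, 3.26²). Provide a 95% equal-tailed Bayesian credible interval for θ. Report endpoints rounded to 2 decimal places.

The posterior is symmetric, so the 95% equal-tailed interval is θ = -4.4 ± z·3.26 with z = 1.960.
Half-width: 1.960 × 3.26 = 6.39.
-4.4 − 6.39 = -10.79; -4.4 + 6.39 = 1.99.

[-10.79, 1.99]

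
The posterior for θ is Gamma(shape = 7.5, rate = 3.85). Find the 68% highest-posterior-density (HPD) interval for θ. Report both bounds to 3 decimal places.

The posterior is unimodal and skewed, so the HPD interval has equal density at both endpoints and is the shortest 68% interval.
Solving f(1.106) = f(2.446) with F(2.446) − F(1.106) = 0.68 gives [1.106, 2.446].
For comparison, the equal-tailed interval is [1.256, 2.639]; the HPD is narrower and shifted toward the mode.

[1.106, 2.446]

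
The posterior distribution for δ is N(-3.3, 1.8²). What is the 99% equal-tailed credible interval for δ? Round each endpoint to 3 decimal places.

[-7.936, 1.336]

The posterior is symmetric, so the 99% equal-tailed interval is δ = -3.3 ± z·1.8 with z = 2.576.
Half-width: 2.576 × 1.8 = 4.636.
-3.3 − 4.636 = -7.936; -3.3 + 4.636 = 1.336.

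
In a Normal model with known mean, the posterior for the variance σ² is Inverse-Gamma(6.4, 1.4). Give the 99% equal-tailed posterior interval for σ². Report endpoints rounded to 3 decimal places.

[0.095, 0.808]

Inverse-Gamma(6.4, 1.4) quantiles: F⁻¹(0.005) and F⁻¹(0.995).
Equivalently, 1/σ² ~ Gamma(6.4, rate = 1.4); invert its 0.995 and 0.005 quantiles.
Posterior mean ≈ 0.259, SD ≈ 0.124; a Normal approximation gives roughly [-0.059, 0.578].
Exact: lower = 0.095; upper = 0.808.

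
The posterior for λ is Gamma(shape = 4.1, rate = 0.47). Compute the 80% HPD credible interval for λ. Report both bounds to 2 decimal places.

The posterior is unimodal and skewed, so the HPD interval has equal density at both endpoints and is the shortest 80% interval.
Solving f(2.81) = f(12.82) with F(12.82) − F(2.81) = 0.80 gives [2.81, 12.82].
For comparison, the equal-tailed interval is [3.85, 14.50]; the HPD is narrower and shifted toward the mode.

[2.81, 12.82]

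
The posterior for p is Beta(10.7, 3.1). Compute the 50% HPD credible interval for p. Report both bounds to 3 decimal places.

[0.743, 0.886]

The posterior is unimodal and skewed, so the HPD interval has equal density at both endpoints and is the shortest 50% interval.
Solving f(0.743) = f(0.886) with F(0.886) − F(0.743) = 0.50 gives [0.743, 0.886].
For comparison, the equal-tailed interval is [0.708, 0.857]; the HPD is narrower and shifted toward the mode.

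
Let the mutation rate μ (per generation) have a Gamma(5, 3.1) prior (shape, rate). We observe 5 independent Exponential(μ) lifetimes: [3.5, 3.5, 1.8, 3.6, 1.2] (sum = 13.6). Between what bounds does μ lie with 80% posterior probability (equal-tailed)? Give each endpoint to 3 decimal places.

Posterior: Gamma(5+5, 3.1+13.6) = Gamma(10, 16.7) (shape, rate).
Equal-tailed 80% interval: Gamma(10, 16.7) quantiles at 0.1 and 0.9.
Posterior mean ≈ 0.599, SD ≈ 0.189; a Normal approximation gives roughly [0.356, 0.841].
Exact: lower = 0.373; upper = 0.851.

[0.373, 0.851]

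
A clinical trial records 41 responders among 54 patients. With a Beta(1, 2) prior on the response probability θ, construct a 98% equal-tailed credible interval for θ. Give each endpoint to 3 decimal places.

Posterior: Beta(1+41, 2+13) = Beta(42, 15).
Equal-tailed 98% interval: the 0.01 and 0.99 quantiles of Beta(42, 15).
Posterior mean ≈ 0.737, SD ≈ 0.058; a Normal approximation gives roughly [0.602, 0.871].
Exact: F⁻¹(0.01) = 0.592; F⁻¹(0.99) = 0.858.

[0.592, 0.858]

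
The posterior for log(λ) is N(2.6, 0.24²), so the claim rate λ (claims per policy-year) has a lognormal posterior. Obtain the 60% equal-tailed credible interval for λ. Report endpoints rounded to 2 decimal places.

[11.00, 16.48]

On the log scale the 60% interval is 2.6 ± 0.842 × 0.24 = [2.3980, 2.8020].
Exponentiate: [e^2.3980, e^2.8020] = [11.00, 16.48].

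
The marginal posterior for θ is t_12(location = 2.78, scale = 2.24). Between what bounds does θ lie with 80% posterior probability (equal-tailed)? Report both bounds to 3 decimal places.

[-0.258, 5.818]

The t_12 distribution is symmetric; the 80% interval is 2.78 ± t·2.24 with t_{0.9,12} = 1.356.
Half-width: 1.356 × 2.24 = 3.038.
2.78 − 3.038 = -0.258; 2.78 + 3.038 = 5.818.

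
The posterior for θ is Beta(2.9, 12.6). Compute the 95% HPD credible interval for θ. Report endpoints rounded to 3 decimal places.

The posterior is unimodal and skewed, so the HPD interval has equal density at both endpoints and is the shortest 95% interval.
Solving f(0.025) = f(0.375) with F(0.375) − F(0.025) = 0.95 gives [0.025, 0.375].
For comparison, the equal-tailed interval is [0.042, 0.408]; the HPD is narrower and shifted toward the mode.

[0.025, 0.375]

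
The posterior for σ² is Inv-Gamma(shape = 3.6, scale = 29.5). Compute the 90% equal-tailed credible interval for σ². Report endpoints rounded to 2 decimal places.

[4.11, 25.90]

Inverse-Gamma(3.6, 29.5) quantiles: F⁻¹(0.05) and F⁻¹(0.95).
Equivalently, 1/σ² ~ Gamma(3.6, rate = 29.5); invert its 0.95 and 0.05 quantiles.
Posterior mean ≈ 11.35, SD ≈ 8.97; a Normal approximation gives roughly [-3.41, 26.10].
Exact: lower = 4.11; upper = 25.90.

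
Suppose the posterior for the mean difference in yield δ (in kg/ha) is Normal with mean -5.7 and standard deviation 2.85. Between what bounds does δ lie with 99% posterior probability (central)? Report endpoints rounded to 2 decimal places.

[-13.04, 1.64]

The posterior is symmetric, so the 99% equal-tailed interval is δ = -5.7 ± z·2.85 with z = 2.576.
Half-width: 2.576 × 2.85 = 7.34.
-5.7 − 7.34 = -13.04; -5.7 + 7.34 = 1.64.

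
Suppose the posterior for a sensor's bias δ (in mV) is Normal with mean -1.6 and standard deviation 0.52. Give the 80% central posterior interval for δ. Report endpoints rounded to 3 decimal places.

[-2.266, -0.934]

The posterior is symmetric, so the 80% equal-tailed interval is δ = -1.6 ± z·0.52 with z = 1.282.
Half-width: 1.282 × 0.52 = 0.666.
-1.6 − 0.666 = -2.266; -1.6 + 0.666 = -0.934.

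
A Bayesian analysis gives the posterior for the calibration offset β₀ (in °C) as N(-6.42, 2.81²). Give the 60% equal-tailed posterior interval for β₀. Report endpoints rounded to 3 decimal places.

[-8.785, -4.055]

The posterior is symmetric, so the 60% equal-tailed interval is β₀ = -6.42 ± z·2.81 with z = 0.842.
Half-width: 0.842 × 2.81 = 2.365.
-6.42 − 2.365 = -8.785; -6.42 + 2.365 = -4.055.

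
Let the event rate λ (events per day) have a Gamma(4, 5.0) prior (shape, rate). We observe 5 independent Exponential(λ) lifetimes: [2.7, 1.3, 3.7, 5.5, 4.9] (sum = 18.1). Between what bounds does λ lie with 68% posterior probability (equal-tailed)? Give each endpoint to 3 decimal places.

[0.263, 0.516]

Posterior: Gamma(4+5, 5.0+18.1) = Gamma(9, 23.1) (shape, rate).
Equal-tailed 68% interval: Gamma(9, 23.1) quantiles at 0.16 and 0.84.
Posterior mean ≈ 0.390, SD ≈ 0.130; a Normal approximation gives roughly [0.260, 0.519].
Exact: lower = 0.263; upper = 0.516.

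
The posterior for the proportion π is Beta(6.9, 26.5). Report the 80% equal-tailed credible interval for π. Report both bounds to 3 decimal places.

Posterior: Beta(6.9, 26.5).
Equal-tailed 80% interval: the 0.1 and 0.9 quantiles of Beta(6.9, 26.5).
Posterior mean ≈ 0.207, SD ≈ 0.069; a Normal approximation gives roughly [0.118, 0.295].
Exact: F⁻¹(0.1) = 0.122; F⁻¹(0.9) = 0.299.

[0.122, 0.299]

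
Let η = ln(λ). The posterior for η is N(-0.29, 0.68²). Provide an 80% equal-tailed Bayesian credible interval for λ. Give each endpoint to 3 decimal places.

[0.313, 1.789]

On the log scale the 80% interval is -0.29 ± 1.282 × 0.68 = [-1.1615, 0.5815].
Exponentiate: [e^-1.1615, e^0.5815] = [0.313, 1.789].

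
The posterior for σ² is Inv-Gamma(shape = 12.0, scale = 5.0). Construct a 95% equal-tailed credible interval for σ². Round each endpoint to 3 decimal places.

[0.254, 0.806]

Inverse-Gamma(12.0, 5.0) quantiles: F⁻¹(0.025) and F⁻¹(0.975).
Equivalently, 1/σ² ~ Gamma(12.0, rate = 5.0); invert its 0.975 and 0.025 quantiles.
Posterior mean ≈ 0.455, SD ≈ 0.144; a Normal approximation gives roughly [0.173, 0.736].
Exact: lower = 0.254; upper = 0.806.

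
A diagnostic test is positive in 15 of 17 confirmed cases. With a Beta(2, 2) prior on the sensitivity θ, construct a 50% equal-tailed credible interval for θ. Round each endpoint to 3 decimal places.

Posterior: Beta(2+15, 2+2) = Beta(17, 4).
Equal-tailed 50% interval: the 0.25 and 0.75 quantiles of Beta(17, 4).
Posterior mean ≈ 0.810, SD ≈ 0.084; a Normal approximation gives roughly [0.753, 0.866].
Exact: F⁻¹(0.25) = 0.758; F⁻¹(0.75) = 0.872.

[0.758, 0.872]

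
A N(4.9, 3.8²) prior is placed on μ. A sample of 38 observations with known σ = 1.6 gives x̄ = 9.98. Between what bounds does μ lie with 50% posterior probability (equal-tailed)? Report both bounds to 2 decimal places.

[9.78, 10.13]

Posterior precision = 1/3.8² + 38/1.6² = 0.0693 + 14.8437 = 14.9130, so posterior SD = 0.2590.
Posterior mean = (4.9/3.8² + 38·9.98/1.6²) / 14.9130 = 9.9564.
Interval: 9.9564 ± 0.674 × 0.2590 → [9.78, 10.13].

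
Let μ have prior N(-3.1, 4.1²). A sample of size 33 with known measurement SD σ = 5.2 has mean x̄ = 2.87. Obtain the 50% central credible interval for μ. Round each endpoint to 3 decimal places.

Posterior precision = 1/4.1² + 33/5.2² = 0.0595 + 1.2204 = 1.2799, so posterior SD = 0.8839.
Posterior mean = (-3.1/4.1² + 33·2.87/5.2²) / 1.2799 = 2.5925.
Interval: 2.5925 ± 0.674 × 0.8839 → [1.996, 3.189].

[1.996, 3.189]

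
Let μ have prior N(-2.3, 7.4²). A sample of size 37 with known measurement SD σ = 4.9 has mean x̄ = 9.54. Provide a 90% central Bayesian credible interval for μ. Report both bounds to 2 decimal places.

Posterior precision = 1/7.4² + 37/4.9² = 0.0183 + 1.5410 = 1.5593, so posterior SD = 0.8008.
Posterior mean = (-2.3/7.4² + 37·9.54/4.9²) / 1.5593 = 9.4013.
Interval: 9.4013 ± 1.645 × 0.8008 → [8.08, 10.72].

[8.08, 10.72]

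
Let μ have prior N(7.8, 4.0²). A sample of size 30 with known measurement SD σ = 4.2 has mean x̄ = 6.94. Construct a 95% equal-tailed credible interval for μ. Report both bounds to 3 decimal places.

[5.494, 8.447]

Posterior precision = 1/4.0² + 30/4.2² = 0.0625 + 1.7007 = 1.7632, so posterior SD = 0.7531.
Posterior mean = (7.8/4.0² + 30·6.94/4.2²) / 1.7632 = 6.9705.
Interval: 6.9705 ± 1.960 × 0.7531 → [5.494, 8.447].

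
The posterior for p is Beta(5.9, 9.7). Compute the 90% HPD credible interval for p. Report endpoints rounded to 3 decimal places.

[0.181, 0.571]

The posterior is unimodal and skewed, so the HPD interval has equal density at both endpoints and is the shortest 90% interval.
Solving f(0.181) = f(0.571) with F(0.571) − F(0.181) = 0.90 gives [0.181, 0.571].
For comparison, the equal-tailed interval is [0.191, 0.583]; the HPD is narrower and shifted toward the mode.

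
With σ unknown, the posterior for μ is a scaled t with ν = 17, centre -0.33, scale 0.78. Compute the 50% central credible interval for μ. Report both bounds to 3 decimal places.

[-0.868, 0.208]

The t_17 distribution is symmetric; the 50% interval is -0.33 ± t·0.78 with t_{0.75,17} = 0.689.
Half-width: 0.689 × 0.78 = 0.538.
-0.33 − 0.538 = -0.868; -0.33 + 0.538 = 0.208.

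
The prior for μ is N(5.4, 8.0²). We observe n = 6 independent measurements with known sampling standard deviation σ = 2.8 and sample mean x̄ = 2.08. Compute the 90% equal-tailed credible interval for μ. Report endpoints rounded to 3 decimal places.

[0.285, 4.008]

Posterior precision = 1/8.0² + 6/2.8² = 0.0156 + 0.7653 = 0.7809, so posterior SD = 1.1316.
Posterior mean = (5.4/8.0² + 6·2.08/2.8²) / 0.7809 = 2.1464.
Interval: 2.1464 ± 1.645 × 1.1316 → [0.285, 4.008].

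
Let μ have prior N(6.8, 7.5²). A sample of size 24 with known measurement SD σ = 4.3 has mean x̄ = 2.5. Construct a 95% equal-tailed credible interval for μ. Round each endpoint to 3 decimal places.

Posterior precision = 1/7.5² + 24/4.3² = 0.0178 + 1.2980 = 1.3158, so posterior SD = 0.8718.
Posterior mean = (6.8/7.5² + 24·2.5/4.3²) / 1.3158 = 2.5581.
Interval: 2.5581 ± 1.960 × 0.8718 → [0.849, 4.267].

[0.849, 4.267]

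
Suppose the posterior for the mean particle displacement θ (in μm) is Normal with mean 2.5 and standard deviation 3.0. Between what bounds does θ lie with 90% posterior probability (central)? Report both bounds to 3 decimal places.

The posterior is symmetric, so the 90% equal-tailed interval is θ = 2.5 ± z·3.0 with z = 1.645.
Half-width: 1.645 × 3.0 = 4.935.
2.5 − 4.935 = -2.435; 2.5 + 4.935 = 7.435.

[-2.435, 7.435]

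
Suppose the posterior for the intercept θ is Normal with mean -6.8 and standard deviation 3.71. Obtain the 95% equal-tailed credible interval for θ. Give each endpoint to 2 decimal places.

[-14.07, 0.47]

The posterior is symmetric, so the 95% equal-tailed interval is θ = -6.8 ± z·3.71 with z = 1.960.
Half-width: 1.960 × 3.71 = 7.27.
-6.8 − 7.27 = -14.07; -6.8 + 7.27 = 0.47.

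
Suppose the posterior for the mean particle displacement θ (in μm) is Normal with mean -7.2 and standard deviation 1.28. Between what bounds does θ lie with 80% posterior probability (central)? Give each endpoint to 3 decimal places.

[-8.840, -5.560]

The posterior is symmetric, so the 80% equal-tailed interval is θ = -7.2 ± z·1.28 with z = 1.282.
Half-width: 1.282 × 1.28 = 1.640.
-7.2 − 1.640 = -8.840; -7.2 + 1.640 = -5.560.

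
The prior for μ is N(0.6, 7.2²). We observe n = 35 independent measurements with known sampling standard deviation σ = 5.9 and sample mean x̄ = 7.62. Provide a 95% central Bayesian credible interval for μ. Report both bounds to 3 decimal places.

Posterior precision = 1/7.2² + 35/5.9² = 0.0193 + 1.0055 = 1.0247, so posterior SD = 0.9879.
Posterior mean = (0.6/7.2² + 35·7.62/5.9²) / 1.0247 = 7.4879.
Interval: 7.4879 ± 1.960 × 0.9879 → [5.552, 9.424].

[5.552, 9.424]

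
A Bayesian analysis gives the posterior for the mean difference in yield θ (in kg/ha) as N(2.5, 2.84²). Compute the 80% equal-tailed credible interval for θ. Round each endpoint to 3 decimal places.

The posterior is symmetric, so the 80% equal-tailed interval is θ = 2.5 ± z·2.84 with z = 1.282.
Half-width: 1.282 × 2.84 = 3.640.
2.5 − 3.640 = -1.140; 2.5 + 3.640 = 6.140.

[-1.140, 6.140]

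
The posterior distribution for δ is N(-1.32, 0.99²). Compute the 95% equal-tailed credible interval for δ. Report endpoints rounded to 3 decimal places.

[-3.260, 0.620]

The posterior is symmetric, so the 95% equal-tailed interval is δ = -1.32 ± z·0.99 with z = 1.960.
Half-width: 1.960 × 0.99 = 1.940.
-1.32 − 1.940 = -3.260; -1.32 + 1.940 = 0.620.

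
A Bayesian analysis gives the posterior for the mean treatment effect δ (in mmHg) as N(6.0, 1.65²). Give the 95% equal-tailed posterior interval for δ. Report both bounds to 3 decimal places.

[2.766, 9.234]

The posterior is symmetric, so the 95% equal-tailed interval is δ = 6.0 ± z·1.65 with z = 1.960.
Half-width: 1.960 × 1.65 = 3.234.
6.0 − 3.234 = 2.766; 6.0 + 3.234 = 9.234.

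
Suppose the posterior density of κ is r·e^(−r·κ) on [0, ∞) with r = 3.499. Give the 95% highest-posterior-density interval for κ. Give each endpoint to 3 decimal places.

[0.000, 0.856]

The exponential density is strictly decreasing on [0, ∞), so the HPD interval is anchored at 0: [0, q] with P(κ ≤ q) = 0.95.
q = −ln(1 − 0.95) / 3.499 = 2.9957 / 3.499 = 0.856.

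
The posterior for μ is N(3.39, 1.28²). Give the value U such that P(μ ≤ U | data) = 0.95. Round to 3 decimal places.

Need U with P(μ ≤ U) = 0.95: U = 3.39 + z_{0.05}·1.28.
z = 1.645; U = 3.39 + 1.645 × 1.28 = 5.495.

5.495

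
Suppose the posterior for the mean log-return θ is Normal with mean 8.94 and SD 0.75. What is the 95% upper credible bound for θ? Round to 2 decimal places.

10.17

Need U with P(θ ≤ U) = 0.95: U = 8.94 + z_{0.05}·0.75.
z = 1.645; U = 8.94 + 1.645 × 0.75 = 10.17.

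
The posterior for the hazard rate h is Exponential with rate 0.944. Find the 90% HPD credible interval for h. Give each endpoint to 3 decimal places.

The exponential density is strictly decreasing on [0, ∞), so the HPD interval is anchored at 0: [0, q] with P(h ≤ q) = 0.90.
q = −ln(1 − 0.90) / 0.944 = 2.3026 / 0.944 = 2.439.

[0.000, 2.439]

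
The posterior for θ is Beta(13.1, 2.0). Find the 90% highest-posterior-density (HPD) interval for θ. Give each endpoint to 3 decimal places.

[0.747, 0.992]

The posterior is unimodal and skewed, so the HPD interval has equal density at both endpoints and is the shortest 90% interval.
Solving f(0.747) = f(0.992) with F(0.992) − F(0.747) = 0.90 gives [0.747, 0.992].
For comparison, the equal-tailed interval is [0.705, 0.974]; the HPD is narrower and shifted toward the mode.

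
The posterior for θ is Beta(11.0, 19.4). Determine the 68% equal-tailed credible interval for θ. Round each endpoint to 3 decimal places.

[0.275, 0.448]

Posterior: Beta(11.0, 19.4).
Equal-tailed 68% interval: the 0.16 and 0.84 quantiles of Beta(11.0, 19.4).
Posterior mean ≈ 0.362, SD ≈ 0.086; a Normal approximation gives roughly [0.277, 0.447].
Exact: F⁻¹(0.16) = 0.275; F⁻¹(0.84) = 0.448.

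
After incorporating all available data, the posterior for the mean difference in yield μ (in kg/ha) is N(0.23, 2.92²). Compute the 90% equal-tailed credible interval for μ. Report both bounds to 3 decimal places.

[-4.573, 5.033]

The posterior is symmetric, so the 90% equal-tailed interval is μ = 0.23 ± z·2.92 with z = 1.645.
Half-width: 1.645 × 2.92 = 4.803.
0.23 − 4.803 = -4.573; 0.23 + 4.803 = 5.033.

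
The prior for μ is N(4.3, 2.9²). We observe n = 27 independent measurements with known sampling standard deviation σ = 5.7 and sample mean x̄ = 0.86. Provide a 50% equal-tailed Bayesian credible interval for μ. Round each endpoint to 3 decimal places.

Posterior precision = 1/2.9² + 27/5.7² = 0.1189 + 0.8310 = 0.9499, so posterior SD = 1.0260.
Posterior mean = (4.3/2.9² + 27·0.86/5.7²) / 0.9499 = 1.2906.
Interval: 1.2906 ± 0.674 × 1.0260 → [0.599, 1.983].

[0.599, 1.983]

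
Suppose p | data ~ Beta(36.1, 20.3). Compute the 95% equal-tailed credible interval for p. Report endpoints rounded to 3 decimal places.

[0.512, 0.759]

Posterior: Beta(36.1, 20.3).
Equal-tailed 95% interval: the 0.025 and 0.975 quantiles of Beta(36.1, 20.3).
Posterior mean ≈ 0.640, SD ≈ 0.063; a Normal approximation gives roughly [0.516, 0.764].
Exact: F⁻¹(0.025) = 0.512; F⁻¹(0.975) = 0.759.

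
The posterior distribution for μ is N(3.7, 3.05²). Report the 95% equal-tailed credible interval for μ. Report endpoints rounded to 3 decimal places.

[-2.278, 9.678]

The posterior is symmetric, so the 95% equal-tailed interval is μ = 3.7 ± z·3.05 with z = 1.960.
Half-width: 1.960 × 3.05 = 5.978.
3.7 − 5.978 = -2.278; 3.7 + 5.978 = 9.678.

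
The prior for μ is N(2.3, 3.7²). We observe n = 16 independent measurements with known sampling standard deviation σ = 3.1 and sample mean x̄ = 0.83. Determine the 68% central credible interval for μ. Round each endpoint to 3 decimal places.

Posterior precision = 1/3.7² + 16/3.1² = 0.0730 + 1.6649 = 1.7380, so posterior SD = 0.7585.
Posterior mean = (2.3/3.7² + 16·0.83/3.1²) / 1.7380 = 0.8918.
Interval: 0.8918 ± 0.994 × 0.7585 → [0.137, 1.646].

[0.137, 1.646]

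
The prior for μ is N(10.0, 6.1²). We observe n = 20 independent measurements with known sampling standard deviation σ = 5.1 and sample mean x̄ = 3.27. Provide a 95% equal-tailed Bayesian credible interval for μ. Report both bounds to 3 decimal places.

[1.300, 5.694]

Posterior precision = 1/6.1² + 20/5.1² = 0.0269 + 0.7689 = 0.7958, so posterior SD = 1.1210.
Posterior mean = (10.0/6.1² + 20·3.27/5.1²) / 0.7958 = 3.4973.
Interval: 3.4973 ± 1.960 × 1.1210 → [1.300, 5.694].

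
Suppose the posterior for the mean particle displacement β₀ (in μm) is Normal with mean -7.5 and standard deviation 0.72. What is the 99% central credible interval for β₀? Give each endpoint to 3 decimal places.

[-9.355, -5.645]

The posterior is symmetric, so the 99% equal-tailed interval is β₀ = -7.5 ± z·0.72 with z = 2.576.
Half-width: 2.576 × 0.72 = 1.855.
-7.5 − 1.855 = -9.355; -7.5 + 1.855 = -5.645.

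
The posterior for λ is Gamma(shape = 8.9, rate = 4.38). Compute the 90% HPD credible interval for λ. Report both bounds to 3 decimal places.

[0.936, 3.090]

The posterior is unimodal and skewed, so the HPD interval has equal density at both endpoints and is the shortest 90% interval.
Solving f(0.936) = f(3.090) with F(3.090) − F(0.936) = 0.90 gives [0.936, 3.090].
For comparison, the equal-tailed interval is [1.055, 3.266]; the HPD is narrower and shifted toward the mode.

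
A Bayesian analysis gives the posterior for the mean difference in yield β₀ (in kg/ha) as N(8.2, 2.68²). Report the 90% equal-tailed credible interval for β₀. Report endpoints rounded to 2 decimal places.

The posterior is symmetric, so the 90% equal-tailed interval is β₀ = 8.2 ± z·2.68 with z = 1.645.
Half-width: 1.645 × 2.68 = 4.41.
8.2 − 4.41 = 3.79; 8.2 + 4.41 = 12.61.

[3.79, 12.61]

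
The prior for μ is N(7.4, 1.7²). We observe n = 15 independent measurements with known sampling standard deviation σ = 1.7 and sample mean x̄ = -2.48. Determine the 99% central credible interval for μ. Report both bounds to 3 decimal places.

Posterior precision = 1/1.7² + 15/1.7² = 0.3460 + 5.1903 = 5.5363, so posterior SD = 0.4250.
Posterior mean = (7.4/1.7² + 15·-2.48/1.7²) / 5.5363 = -1.8625.
Interval: -1.8625 ± 2.576 × 0.4250 → [-2.957, -0.768].

[-2.957, -0.768]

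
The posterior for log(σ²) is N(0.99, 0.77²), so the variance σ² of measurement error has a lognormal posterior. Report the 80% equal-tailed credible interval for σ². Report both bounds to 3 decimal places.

On the log scale the 80% interval is 0.99 ± 1.282 × 0.77 = [0.0032, 1.9768].
Exponentiate: [e^0.0032, e^1.9768] = [1.003, 7.220].

[1.003, 7.220]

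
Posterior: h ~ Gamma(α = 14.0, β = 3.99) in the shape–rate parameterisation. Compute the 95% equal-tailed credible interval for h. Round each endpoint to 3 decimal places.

Posterior: Gamma(shape 14.0, rate 3.99).
Equal-tailed 95% interval: Gamma(14.0, 3.99) quantiles at 0.025 and 0.975.
Posterior mean ≈ 3.509, SD ≈ 0.938; a Normal approximation gives roughly [1.671, 5.347].
Exact: lower = 1.918; upper = 5.572.

[1.918, 5.572]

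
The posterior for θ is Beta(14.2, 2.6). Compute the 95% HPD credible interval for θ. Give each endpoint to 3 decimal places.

The posterior is unimodal and skewed, so the HPD interval has equal density at both endpoints and is the shortest 95% interval.
Solving f(0.678) = f(0.985) with F(0.985) − F(0.678) = 0.95 gives [0.678, 0.985].
For comparison, the equal-tailed interval is [0.644, 0.970]; the HPD is narrower and shifted toward the mode.

[0.678, 0.985]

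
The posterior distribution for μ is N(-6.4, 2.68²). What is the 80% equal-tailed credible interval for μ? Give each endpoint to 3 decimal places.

The posterior is symmetric, so the 80% equal-tailed interval is μ = -6.4 ± z·2.68 with z = 1.282.
Half-width: 1.282 × 2.68 = 3.435.
-6.4 − 3.435 = -9.835; -6.4 + 3.435 = -2.965.

[-9.835, -2.965]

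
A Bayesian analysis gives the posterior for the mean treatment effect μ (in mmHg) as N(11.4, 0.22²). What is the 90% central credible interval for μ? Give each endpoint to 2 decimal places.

The posterior is symmetric, so the 90% equal-tailed interval is μ = 11.4 ± z·0.22 with z = 1.645.
Half-width: 1.645 × 0.22 = 0.36.
11.4 − 0.36 = 11.04; 11.4 + 0.36 = 11.76.

[11.04, 11.76]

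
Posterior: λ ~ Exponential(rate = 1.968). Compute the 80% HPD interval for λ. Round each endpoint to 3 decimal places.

[0.000, 0.818]

The exponential density is strictly decreasing on [0, ∞), so the HPD interval is anchored at 0: [0, q] with P(λ ≤ q) = 0.80.
q = −ln(1 − 0.80) / 1.968 = 1.6094 / 1.968 = 0.818.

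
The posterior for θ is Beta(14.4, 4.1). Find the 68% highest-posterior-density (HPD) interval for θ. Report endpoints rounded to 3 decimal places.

The posterior is unimodal and skewed, so the HPD interval has equal density at both endpoints and is the shortest 68% interval.
Solving f(0.709) = f(0.892) with F(0.892) − F(0.709) = 0.68 gives [0.709, 0.892].
For comparison, the equal-tailed interval is [0.684, 0.873]; the HPD is narrower and shifted toward the mode.

[0.709, 0.892]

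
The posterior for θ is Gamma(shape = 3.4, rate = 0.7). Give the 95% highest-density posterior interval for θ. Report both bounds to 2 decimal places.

The posterior is unimodal and skewed, so the HPD interval has equal density at both endpoints and is the shortest 95% interval.
Solving f(0.65) = f(10.04) with F(10.04) − F(0.65) = 0.95 gives [0.65, 10.04].
For comparison, the equal-tailed interval is [1.14, 11.22]; the HPD is narrower and shifted toward the mode.

[0.65, 10.04]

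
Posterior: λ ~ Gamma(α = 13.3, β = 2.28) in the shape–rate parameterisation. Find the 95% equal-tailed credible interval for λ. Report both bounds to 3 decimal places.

Posterior: Gamma(shape 13.3, rate 2.28).
Equal-tailed 95% interval: Gamma(13.3, 2.28) quantiles at 0.025 and 0.975.
Posterior mean ≈ 5.833, SD ≈ 1.600; a Normal approximation gives roughly [2.698, 8.968].
Exact: lower = 3.132; upper = 9.361.

[3.132, 9.361]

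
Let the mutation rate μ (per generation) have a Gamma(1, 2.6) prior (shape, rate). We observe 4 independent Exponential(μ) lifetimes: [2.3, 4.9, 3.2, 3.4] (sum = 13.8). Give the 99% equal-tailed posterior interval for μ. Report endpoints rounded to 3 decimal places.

[0.066, 0.768]

Posterior: Gamma(1+4, 2.6+13.8) = Gamma(5, 16.4) (shape, rate).
Equal-tailed 99% interval: Gamma(5, 16.4) quantiles at 0.005 and 0.995.
Posterior mean ≈ 0.305, SD ≈ 0.136; a Normal approximation gives roughly [-0.046, 0.656].
Exact: lower = 0.066; upper = 0.768.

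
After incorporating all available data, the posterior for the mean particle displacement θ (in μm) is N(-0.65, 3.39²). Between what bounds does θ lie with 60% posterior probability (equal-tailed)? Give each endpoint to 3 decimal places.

[-3.503, 2.203]

The posterior is symmetric, so the 60% equal-tailed interval is θ = -0.65 ± z·3.39 with z = 0.842.
Half-width: 0.842 × 3.39 = 2.853.
-0.65 − 2.853 = -3.503; -0.65 + 2.853 = 2.203.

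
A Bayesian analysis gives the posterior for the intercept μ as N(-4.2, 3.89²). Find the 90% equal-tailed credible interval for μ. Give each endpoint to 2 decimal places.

[-10.60, 2.20]

The posterior is symmetric, so the 90% equal-tailed interval is μ = -4.2 ± z·3.89 with z = 1.645.
Half-width: 1.645 × 3.89 = 6.40.
-4.2 − 6.40 = -10.60; -4.2 + 6.40 = 2.20.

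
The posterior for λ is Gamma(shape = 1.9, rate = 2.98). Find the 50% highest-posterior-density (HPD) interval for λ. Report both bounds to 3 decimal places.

The posterior is unimodal and skewed, so the HPD interval has equal density at both endpoints and is the shortest 50% interval.
Solving f(0.124) = f(0.601) with F(0.601) − F(0.124) = 0.50 gives [0.124, 0.601].
For comparison, the equal-tailed interval is [0.298, 0.861]; the HPD is narrower and shifted toward the mode.

[0.124, 0.601]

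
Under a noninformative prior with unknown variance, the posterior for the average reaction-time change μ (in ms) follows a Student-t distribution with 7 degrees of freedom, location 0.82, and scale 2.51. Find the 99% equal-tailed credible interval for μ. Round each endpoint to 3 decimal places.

[-7.964, 9.604]

The t_7 distribution is symmetric; the 99% interval is 0.82 ± t·2.51 with t_{0.995,7} = 3.499.
Half-width: 3.499 × 2.51 = 8.784.
0.82 − 8.784 = -7.964; 0.82 + 8.784 = 9.604.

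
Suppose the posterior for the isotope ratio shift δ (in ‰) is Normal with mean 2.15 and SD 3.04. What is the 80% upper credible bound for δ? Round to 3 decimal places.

4.709

Need U with P(δ ≤ U) = 0.80: U = 2.15 + z_{0.2}·3.04.
z = 0.842; U = 2.15 + 0.842 × 3.04 = 4.709.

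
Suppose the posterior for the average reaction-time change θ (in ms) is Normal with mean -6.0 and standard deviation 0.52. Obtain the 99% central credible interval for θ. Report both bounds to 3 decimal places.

[-7.339, -4.661]

The posterior is symmetric, so the 99% equal-tailed interval is θ = -6.0 ± z·0.52 with z = 2.576.
Half-width: 2.576 × 0.52 = 1.339.
-6.0 − 1.339 = -7.339; -6.0 + 1.339 = -4.661.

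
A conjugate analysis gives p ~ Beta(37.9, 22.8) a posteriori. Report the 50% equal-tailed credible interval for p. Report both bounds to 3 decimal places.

Posterior: Beta(37.9, 22.8).
Equal-tailed 50% interval: the 0.25 and 0.75 quantiles of Beta(37.9, 22.8).
Posterior mean ≈ 0.624, SD ≈ 0.062; a Normal approximation gives roughly [0.583, 0.666].
Exact: F⁻¹(0.25) = 0.583; F⁻¹(0.75) = 0.667.

[0.583, 0.667]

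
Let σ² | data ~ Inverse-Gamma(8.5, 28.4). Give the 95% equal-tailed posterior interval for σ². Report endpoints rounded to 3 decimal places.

[1.881, 7.509]

Inverse-Gamma(8.5, 28.4) quantiles: F⁻¹(0.025) and F⁻¹(0.975).
Equivalently, 1/σ² ~ Gamma(8.5, rate = 28.4); invert its 0.975 and 0.025 quantiles.
Posterior mean ≈ 3.787, SD ≈ 1.485; a Normal approximation gives roughly [0.876, 6.698].
Exact: lower = 1.881; upper = 7.509.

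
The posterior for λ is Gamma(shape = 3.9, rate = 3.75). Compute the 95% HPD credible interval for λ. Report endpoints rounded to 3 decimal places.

[0.178, 2.079]

The posterior is unimodal and skewed, so the HPD interval has equal density at both endpoints and is the shortest 95% interval.
Solving f(0.178) = f(2.079) with F(2.079) − F(0.178) = 0.95 gives [0.178, 2.079].
For comparison, the equal-tailed interval is [0.277, 2.298]; the HPD is narrower and shifted toward the mode.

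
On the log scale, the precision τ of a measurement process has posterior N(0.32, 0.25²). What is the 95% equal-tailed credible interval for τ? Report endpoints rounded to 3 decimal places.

On the log scale the 95% interval is 0.32 ± 1.960 × 0.25 = [-0.1700, 0.8100].
Exponentiate: [e^-0.1700, e^0.8100] = [0.844, 2.248].

[0.844, 2.248]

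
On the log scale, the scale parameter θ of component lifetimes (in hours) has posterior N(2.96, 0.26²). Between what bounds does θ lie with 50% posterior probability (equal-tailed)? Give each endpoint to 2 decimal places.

[16.19, 23.00]

On the log scale the 50% interval is 2.96 ± 0.674 × 0.26 = [2.7846, 3.1354].
Exponentiate: [e^2.7846, e^3.1354] = [16.19, 23.00].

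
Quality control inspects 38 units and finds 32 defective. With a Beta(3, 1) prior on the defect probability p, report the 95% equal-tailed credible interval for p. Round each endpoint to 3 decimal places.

Posterior: Beta(3+32, 1+6) = Beta(35, 7).
Equal-tailed 95% interval: the 0.025 and 0.975 quantiles of Beta(35, 7).
Posterior mean ≈ 0.833, SD ≈ 0.057; a Normal approximation gives roughly [0.722, 0.945].
Exact: F⁻¹(0.025) = 0.708; F⁻¹(0.975) = 0.928.

[0.708, 0.928]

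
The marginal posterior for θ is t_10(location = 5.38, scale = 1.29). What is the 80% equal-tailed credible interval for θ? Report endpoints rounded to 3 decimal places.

The t_10 distribution is symmetric; the 80% interval is 5.38 ± t·1.29 with t_{0.9,10} = 1.372.
Half-width: 1.372 × 1.29 = 1.770.
5.38 − 1.770 = 3.610; 5.38 + 1.770 = 7.150.

[3.610, 7.150]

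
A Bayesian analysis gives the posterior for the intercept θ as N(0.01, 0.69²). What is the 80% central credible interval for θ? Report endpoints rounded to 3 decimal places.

The posterior is symmetric, so the 80% equal-tailed interval is θ = 0.01 ± z·0.69 with z = 1.282.
Half-width: 1.282 × 0.69 = 0.884.
0.01 − 0.884 = -0.874; 0.01 + 0.884 = 0.894.

[-0.874, 0.894]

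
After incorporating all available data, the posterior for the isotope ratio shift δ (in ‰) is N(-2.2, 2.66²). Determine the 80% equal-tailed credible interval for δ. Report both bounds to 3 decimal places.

[-5.609, 1.209]

The posterior is symmetric, so the 80% equal-tailed interval is δ = -2.2 ± z·2.66 with z = 1.282.
Half-width: 1.282 × 2.66 = 3.409.
-2.2 − 3.409 = -5.609; -2.2 + 3.409 = 1.209.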